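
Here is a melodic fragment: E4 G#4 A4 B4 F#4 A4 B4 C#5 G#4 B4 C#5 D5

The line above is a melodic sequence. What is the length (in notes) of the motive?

Try groups of 4 (3 cells in 12 notes):
E4 G#4 A4 B4 | F#4 A4 B4 C#5 | G#4 B4 C#5 D5
That's a consistent up a 2nd shift per cell, and no other grouping gives one.

4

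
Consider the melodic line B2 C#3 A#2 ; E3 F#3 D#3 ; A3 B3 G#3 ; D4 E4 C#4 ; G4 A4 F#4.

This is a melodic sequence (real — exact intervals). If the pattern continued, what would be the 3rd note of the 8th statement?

With 3-note cells, note 3 of each statement runs A#2, D#3, G#3, C#4, F#4.
Carrying that up a 4th forward: B4 → E5 → A5.

A5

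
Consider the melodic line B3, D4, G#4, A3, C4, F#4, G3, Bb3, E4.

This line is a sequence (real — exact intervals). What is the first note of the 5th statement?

Unit = 3 notes; the statements start on B3, A3, G3, moving down a 2nd each time.
Extending the heads down a 2nd: F3 → Eb3.

Eb3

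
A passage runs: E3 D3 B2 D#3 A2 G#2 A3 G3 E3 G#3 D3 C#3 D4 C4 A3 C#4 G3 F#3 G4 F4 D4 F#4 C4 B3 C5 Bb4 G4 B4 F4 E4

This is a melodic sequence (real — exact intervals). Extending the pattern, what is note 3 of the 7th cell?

The unit is 6 notes. Position-3 pitches of the 5 shown cells: B2, E3, A3, D4, G4.
Carrying that up a 4th forward: C5 → F5.

F5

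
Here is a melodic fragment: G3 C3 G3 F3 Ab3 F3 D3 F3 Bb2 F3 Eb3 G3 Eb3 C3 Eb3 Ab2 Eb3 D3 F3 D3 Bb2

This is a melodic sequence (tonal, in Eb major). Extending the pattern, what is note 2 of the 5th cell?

F2

The unit is 7 notes. Position-2 pitches of the 3 shown cells: C3, Bb2, Ab2.
Carrying that down a 2nd forward: G2 → F2.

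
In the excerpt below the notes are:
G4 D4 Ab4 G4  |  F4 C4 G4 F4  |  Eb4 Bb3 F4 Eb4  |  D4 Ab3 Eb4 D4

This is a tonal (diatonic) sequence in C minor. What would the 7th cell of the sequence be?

Ab3 Eb3 Bb3 Ab3

Taking 4-note groups, the heads are G4, F4, Eb4, D4: the pattern moves down a 2nd.
Carrying on: C4 → Bb3 → Ab3.
Statement 7 starts on Ab3 and keeps the same diatonic contour: Ab3 Eb3 Bb3 Ab3.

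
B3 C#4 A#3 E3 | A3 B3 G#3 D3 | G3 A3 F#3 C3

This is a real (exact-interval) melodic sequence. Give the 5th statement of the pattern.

Unit = 4 notes; the statements start on B3, A3, G3, moving down a 2nd each time.
Extending down a 2nd: F3 → Eb3.
From Eb3 the exact shape gives Eb3 F3 D3 Ab2.

Eb3 F3 D3 Ab2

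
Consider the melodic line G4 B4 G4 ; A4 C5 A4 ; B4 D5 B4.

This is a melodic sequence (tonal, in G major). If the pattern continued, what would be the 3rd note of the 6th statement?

Grouping in 3s, the 3rd note of each cell is G4, A4, B4.
Carrying that up a 2nd forward: C5 → D5 → E5.

E5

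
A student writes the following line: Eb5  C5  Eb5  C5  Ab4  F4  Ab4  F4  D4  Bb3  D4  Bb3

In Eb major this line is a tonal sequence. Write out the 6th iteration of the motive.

The 4-note cells begin on Eb5, Ab4, D4 — each down a 5th from the last.
Carrying on: G3 → C3 → F2.
Statement 6 starts on F2 and keeps the same diatonic contour: F2 D2 F2 D2.

F2 D2 F2 D2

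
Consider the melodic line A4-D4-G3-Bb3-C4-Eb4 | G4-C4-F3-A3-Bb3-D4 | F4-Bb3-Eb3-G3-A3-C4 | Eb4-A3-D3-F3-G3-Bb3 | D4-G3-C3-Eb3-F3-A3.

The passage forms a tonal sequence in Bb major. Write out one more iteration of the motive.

With a 6-note motive the entries are A4, G4, F4, Eb4, D4, each down a 2nd from the previous.
Statement 6 starts on C4 and keeps the same diatonic contour: C4 F3 Bb2 D3 Eb3 G3.

C4 F3 Bb2 D3 Eb3 G3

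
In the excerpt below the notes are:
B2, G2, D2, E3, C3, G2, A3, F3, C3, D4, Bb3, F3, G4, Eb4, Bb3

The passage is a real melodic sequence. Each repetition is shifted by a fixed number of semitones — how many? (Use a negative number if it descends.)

5

With a 3-note motive the entries are B2, E3, A3, D4, G4, each up a 4th from the previous.
B2 to E3 spans +5 semitones.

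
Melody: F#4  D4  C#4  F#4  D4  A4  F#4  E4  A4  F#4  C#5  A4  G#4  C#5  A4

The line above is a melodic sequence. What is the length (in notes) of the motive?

15 notes total. Splitting into 3 groups of 5:
F#4 D4 C#4 F#4 D4 | A4 F#4 E4 A4 F#4 | C#5 A4 G#4 C#5 A4
Every group is a transposition up a 3rd of the one before; no shorter unit works.

5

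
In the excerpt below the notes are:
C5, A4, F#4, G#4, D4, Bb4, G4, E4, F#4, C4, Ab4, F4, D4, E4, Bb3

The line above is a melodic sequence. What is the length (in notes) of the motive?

5

Try groups of 5 (3 cells in 15 notes):
C5 A4 F#4 G#4 D4 | Bb4 G4 E4 F#4 C4 | Ab4 F4 D4 E4 Bb3
Each cell is the previous one down a 2nd — so the unit is 5 notes.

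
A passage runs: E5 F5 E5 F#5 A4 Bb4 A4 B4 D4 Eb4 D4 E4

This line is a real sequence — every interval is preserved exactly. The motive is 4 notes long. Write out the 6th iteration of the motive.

F2 Gb2 F2 G2

The 4-note cells begin on E5, A4, D4 — each down a 5th from the last.
Carrying on: G3 → C3 → F2.
Statement 6 starts on F2 and keeps the same exact contour: F2 Gb2 F2 G2.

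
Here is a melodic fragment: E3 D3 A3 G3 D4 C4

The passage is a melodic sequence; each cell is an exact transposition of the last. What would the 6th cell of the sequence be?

F5 Eb5

Taking 2-note groups, the heads are E3, A3, D4: the pattern moves up a 4th.
Extending up a 4th: G4 → C5 → F5.
Statement 6 starts on F5 and keeps the same exact contour: F5 Eb5.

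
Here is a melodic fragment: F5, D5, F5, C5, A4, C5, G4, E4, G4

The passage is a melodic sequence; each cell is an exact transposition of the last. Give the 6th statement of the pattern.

The 3-note cells begin on F5, C5, G4 — each down a 4th from the last.
Extending down a 4th: D4 → A3 → E3.
So cell 6 is E3 C#3 E3.

E3 C#3 E3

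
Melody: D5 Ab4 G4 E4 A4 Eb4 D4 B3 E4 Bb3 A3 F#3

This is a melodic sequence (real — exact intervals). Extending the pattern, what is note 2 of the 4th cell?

F3

With 4-note cells, note 2 of each statement runs Ab4, Eb4, Bb3.
Each moves down a 4th; the next is F3.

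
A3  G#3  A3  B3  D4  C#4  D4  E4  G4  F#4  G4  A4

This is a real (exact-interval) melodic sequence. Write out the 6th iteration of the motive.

Bb5 A5 Bb5 C6

Unit = 4 notes; the statements start on A3, D4, G4, moving up a 4th each time.
Carrying on: C5 → F5 → Bb5.
From Bb5 the exact shape gives Bb5 A5 Bb5 C6.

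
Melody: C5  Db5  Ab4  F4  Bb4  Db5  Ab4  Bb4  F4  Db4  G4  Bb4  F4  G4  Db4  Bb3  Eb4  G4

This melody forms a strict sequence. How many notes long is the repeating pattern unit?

6

There are 18 notes; a 6-note unit gives 3 cells:
C5 Db5 Ab4 F4 Bb4 Db5 | Ab4 Bb4 F4 Db4 G4 Bb4 | F4 G4 Db4 Bb3 Eb4 G4
That's a consistent down a 3rd shift per cell, and no other grouping gives one.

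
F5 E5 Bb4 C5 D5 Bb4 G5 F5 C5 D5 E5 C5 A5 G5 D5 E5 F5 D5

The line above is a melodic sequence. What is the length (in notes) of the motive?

Try groups of 6 (3 cells in 18 notes):
F5 E5 Bb4 C5 D5 Bb4 | G5 F5 C5 D5 E5 C5 | A5 G5 D5 E5 F5 D5
That's a consistent up a 2nd shift per cell, and no other grouping gives one.

6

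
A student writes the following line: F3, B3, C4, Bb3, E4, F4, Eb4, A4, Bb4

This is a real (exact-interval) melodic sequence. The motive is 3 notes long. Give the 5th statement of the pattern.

Taking 3-note groups, the heads are F3, Bb3, Eb4: the pattern moves up a 4th.
Continuing the starts: Ab4 → Db5.
From Db5 the exact shape gives Db5 G5 Ab5.

Db5 G5 Ab5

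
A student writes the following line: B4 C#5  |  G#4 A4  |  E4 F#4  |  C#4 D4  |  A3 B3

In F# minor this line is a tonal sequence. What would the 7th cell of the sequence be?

D3 E3

Taking 2-note groups, the heads are B4, G#4, E4, C#4, A3: the pattern moves down a 3rd.
Continuing the starts: F#3 → D3.
From D3 the diatonic shape gives D3 E3.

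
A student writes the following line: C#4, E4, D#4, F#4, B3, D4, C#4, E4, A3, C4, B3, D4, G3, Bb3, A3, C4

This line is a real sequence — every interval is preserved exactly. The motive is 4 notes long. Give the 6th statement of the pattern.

Eb3 Gb3 F3 Ab3

With a 4-note motive the entries are C#4, B3, A3, G3, each down a 2nd from the previous.
Continuing the starts: F3 → Eb3.
From Eb3 the exact shape gives Eb3 Gb3 F3 Ab3.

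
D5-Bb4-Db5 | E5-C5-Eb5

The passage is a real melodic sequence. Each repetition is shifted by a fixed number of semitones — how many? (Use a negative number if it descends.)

Unit = 3 notes; the statements start on D5, E5, moving up a 2nd each time.
D5 to E5 spans +2 semitones.

2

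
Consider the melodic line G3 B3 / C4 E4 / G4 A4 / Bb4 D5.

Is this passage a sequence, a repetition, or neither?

neither

Note 1 of cell 3 is G4; if this were a sequence it would be F4. No unit length gives a consistent transposition pattern.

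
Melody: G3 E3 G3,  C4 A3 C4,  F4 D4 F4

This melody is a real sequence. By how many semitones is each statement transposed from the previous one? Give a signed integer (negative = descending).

Unit = 3 notes; the statements start on G3, C4, F4, moving up a 4th each time.
Counting half-steps from G3 to C4: 5.

5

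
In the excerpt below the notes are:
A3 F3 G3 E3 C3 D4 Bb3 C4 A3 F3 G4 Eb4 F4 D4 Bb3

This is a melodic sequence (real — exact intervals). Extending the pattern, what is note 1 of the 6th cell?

Grouping in 5s, the 1st note of each cell is A3, D4, G4.
Each moves up a 4th. Continuing: C5 → F5 → Bb5.

Bb5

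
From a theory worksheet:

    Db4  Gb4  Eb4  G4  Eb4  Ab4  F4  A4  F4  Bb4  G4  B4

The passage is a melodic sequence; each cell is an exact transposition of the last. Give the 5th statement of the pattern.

With a 4-note motive the entries are Db4, Eb4, F4, each up a 2nd from the previous.
Continuing the starts: G4 → A4.
From A4 the exact shape gives A4 D5 B4 D#5.

A4 D5 B4 D#5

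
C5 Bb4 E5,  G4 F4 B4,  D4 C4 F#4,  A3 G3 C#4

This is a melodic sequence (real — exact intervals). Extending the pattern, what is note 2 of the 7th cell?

The unit is 3 notes. Position-2 pitches of the 4 shown cells: Bb4, F4, C4, G3.
Extending down a 4th: D3 → A2 → E2.

E2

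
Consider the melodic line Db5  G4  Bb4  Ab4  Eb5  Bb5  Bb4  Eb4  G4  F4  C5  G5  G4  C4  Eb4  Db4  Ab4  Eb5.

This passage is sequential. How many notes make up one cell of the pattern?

18 notes total. Splitting into 3 groups of 6:
Db5 G4 Bb4 Ab4 Eb5 Bb5 | Bb4 Eb4 G4 F4 C5 G5 | G4 C4 Eb4 Db4 Ab4 Eb5
That's a consistent down a 3rd shift per cell, and no other grouping gives one.

6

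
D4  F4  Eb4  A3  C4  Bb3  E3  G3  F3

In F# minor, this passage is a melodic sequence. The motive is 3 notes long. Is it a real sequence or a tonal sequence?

Each cell has the same semitone pattern (3, -2) — intervals are preserved exactly.
And F4 lies outside F# minor, so the sequence is real rather than tonal.

real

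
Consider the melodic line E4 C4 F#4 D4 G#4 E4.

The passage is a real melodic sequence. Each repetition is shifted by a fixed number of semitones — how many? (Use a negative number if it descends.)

2

With a 2-note motive the entries are E4, F#4, G#4, each up a 2nd from the previous.
E4 to F#4 spans +2 semitones.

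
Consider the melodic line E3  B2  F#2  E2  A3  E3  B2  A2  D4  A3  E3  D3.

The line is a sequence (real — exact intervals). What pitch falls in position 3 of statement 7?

C5

The unit is 4 notes. Position-3 pitches of the 3 shown cells: F#2, B2, E3.
Carrying that up a 4th forward: A3 → D4 → G4 → C5.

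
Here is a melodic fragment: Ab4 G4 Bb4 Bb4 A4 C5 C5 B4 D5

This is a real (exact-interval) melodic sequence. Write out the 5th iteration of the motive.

E5 D#5 F#5

The 3-note cells begin on Ab4, Bb4, C5 — each up a 2nd from the last.
Continuing the starts: D5 → E5.
From E5 the exact shape gives E5 D#5 F#5.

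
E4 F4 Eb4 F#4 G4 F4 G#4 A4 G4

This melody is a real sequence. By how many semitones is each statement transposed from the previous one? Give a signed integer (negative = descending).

With a 3-note motive the entries are E4, F#4, G#4, each up a 2nd from the previous.
Counting half-steps from E4 to F#4: 2.

2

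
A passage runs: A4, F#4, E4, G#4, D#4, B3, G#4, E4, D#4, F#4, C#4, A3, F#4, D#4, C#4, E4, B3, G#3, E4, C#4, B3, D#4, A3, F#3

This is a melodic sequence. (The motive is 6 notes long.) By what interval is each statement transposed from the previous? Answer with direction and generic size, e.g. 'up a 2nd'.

down a 2nd

Unit = 6 notes; the statements start on A4, G#4, F#4, E4, moving down a 2nd each time.
A4 to G#4 is down a 2nd.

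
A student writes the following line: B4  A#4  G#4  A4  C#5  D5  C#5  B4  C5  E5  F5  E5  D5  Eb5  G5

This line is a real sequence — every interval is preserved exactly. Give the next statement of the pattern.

Ab5 G5 F5 Gb5 Bb5

Unit = 5 notes; the statements start on B4, D5, F5, moving up a 3rd each time.
From Ab5 the exact shape gives Ab5 G5 F5 Gb5 Bb5.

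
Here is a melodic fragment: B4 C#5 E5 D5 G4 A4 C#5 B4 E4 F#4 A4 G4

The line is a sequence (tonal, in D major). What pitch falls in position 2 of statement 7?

With 4-note cells, note 2 of each statement runs C#5, A4, F#4.
Carrying that down a 3rd forward: D4 → B3 → G3 → E3.

E3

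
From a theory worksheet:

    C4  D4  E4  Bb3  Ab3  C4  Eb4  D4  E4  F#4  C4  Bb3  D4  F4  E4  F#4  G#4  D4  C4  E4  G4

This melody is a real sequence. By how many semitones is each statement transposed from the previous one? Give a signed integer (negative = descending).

2

The 7-note cells begin on C4, D4, E4 — each up a 2nd from the last.
C4 to D4 spans +2 semitones.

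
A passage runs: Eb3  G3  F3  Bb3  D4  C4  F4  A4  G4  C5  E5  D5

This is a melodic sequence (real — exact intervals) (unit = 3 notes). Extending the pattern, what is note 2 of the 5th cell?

Grouping in 3s, the 2nd note of each cell is G3, D4, A4, E5.
From E5, up a 5th gives B5.

B5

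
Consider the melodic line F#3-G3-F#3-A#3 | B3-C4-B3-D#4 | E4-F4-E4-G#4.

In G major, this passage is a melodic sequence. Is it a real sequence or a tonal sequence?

real

Each cell has the same semitone pattern (1, -1, 4) — intervals are preserved exactly.
And A#3 lies outside G major, so the sequence is real rather than tonal.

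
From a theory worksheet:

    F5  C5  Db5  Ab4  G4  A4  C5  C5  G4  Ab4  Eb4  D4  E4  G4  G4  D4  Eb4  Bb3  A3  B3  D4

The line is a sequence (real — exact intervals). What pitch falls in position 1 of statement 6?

E3

With 7-note cells, note 1 of each statement runs F5, C5, G4.
Carrying that down a 4th forward: D4 → A3 → E3.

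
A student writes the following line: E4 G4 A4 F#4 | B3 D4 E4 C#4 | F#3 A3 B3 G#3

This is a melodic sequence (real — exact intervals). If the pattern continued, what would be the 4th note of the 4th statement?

D#3

With 4-note cells, note 4 of each statement runs F#4, C#4, G#3.
Each moves down a 4th; the next is D#3.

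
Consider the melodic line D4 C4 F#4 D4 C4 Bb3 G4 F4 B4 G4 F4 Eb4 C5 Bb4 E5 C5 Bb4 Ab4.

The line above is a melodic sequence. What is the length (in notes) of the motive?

6

Try groups of 6 (3 cells in 18 notes):
D4 C4 F#4 D4 C4 Bb3 | G4 F4 B4 G4 F4 Eb4 | C5 Bb4 E5 C5 Bb4 Ab4
Each cell is the previous one up a 4th — so the unit is 6 notes.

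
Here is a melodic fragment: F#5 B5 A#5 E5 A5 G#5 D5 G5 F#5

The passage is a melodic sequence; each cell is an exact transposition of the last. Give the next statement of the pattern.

C5 F5 E5

Unit = 3 notes; the statements start on F#5, E5, D5, moving down a 2nd each time.
So cell 4 is C5 F5 E5.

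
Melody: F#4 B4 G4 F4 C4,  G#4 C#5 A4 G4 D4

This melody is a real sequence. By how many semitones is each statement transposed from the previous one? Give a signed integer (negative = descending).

2

Unit = 5 notes; the statements start on F#4, G#4, moving up a 2nd each time.
Counting half-steps from F#4 to G#4: 2.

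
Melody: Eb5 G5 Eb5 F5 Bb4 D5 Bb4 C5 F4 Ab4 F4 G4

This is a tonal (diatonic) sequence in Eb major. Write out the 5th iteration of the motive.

G3 Bb3 G3 Ab3

The 4-note cells begin on Eb5, Bb4, F4 — each down a 4th from the last.
Extending down a 4th: C4 → G3.
From G3 the diatonic shape gives G3 Bb3 G3 Ab3.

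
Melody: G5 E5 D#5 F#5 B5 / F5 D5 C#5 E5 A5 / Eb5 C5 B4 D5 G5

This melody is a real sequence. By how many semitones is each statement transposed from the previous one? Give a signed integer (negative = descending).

The 5-note cells begin on G5, F5, Eb5 — each down a 2nd from the last.
Counting half-steps from G5 to F5: -2.

-2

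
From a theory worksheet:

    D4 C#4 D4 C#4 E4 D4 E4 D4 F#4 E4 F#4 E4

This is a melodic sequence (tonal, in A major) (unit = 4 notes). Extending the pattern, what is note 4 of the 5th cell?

Grouping in 4s, the 4th note of each cell is C#4, D4, E4.
Each moves up a 2nd. Continuing: F#4 → G#4.

G#4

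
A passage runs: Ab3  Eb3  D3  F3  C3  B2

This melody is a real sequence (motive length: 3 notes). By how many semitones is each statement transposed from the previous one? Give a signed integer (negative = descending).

With a 3-note motive the entries are Ab3, F3, each down a 3rd from the previous.
Ab3 to F3 spans -3 semitones.

-3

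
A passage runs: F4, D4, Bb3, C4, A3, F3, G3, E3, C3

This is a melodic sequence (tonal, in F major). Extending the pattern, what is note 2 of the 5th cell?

Grouping in 3s, the 2nd note of each cell is D4, A3, E3.
Extending down a 4th: Bb2 → F2.

F2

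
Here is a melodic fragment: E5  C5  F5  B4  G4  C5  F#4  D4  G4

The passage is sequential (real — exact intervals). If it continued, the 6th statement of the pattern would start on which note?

Taking 3-note groups, the heads are E5, B4, F#4: the pattern moves down a 4th.
Continuing: C#4 → G#3 → D#3. Statement 6 starts on D#3.

D#3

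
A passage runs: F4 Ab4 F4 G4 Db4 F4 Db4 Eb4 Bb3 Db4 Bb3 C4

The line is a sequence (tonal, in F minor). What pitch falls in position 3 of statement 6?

With 4-note cells, note 3 of each statement runs F4, Db4, Bb3.
Extending down a 3rd: G3 → Eb3 → C3.

C3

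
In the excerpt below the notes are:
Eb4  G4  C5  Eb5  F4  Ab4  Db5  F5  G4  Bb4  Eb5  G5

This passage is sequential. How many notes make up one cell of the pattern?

12 notes total. Splitting into 3 groups of 4:
Eb4 G4 C5 Eb5 | F4 Ab4 Db5 F5 | G4 Bb4 Eb5 G5
That's a consistent up a 2nd shift per cell, and no other grouping gives one.

4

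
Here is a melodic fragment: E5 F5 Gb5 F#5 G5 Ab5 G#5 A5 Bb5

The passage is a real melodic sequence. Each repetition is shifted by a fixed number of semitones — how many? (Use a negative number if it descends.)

Taking 3-note groups, the heads are E5, F#5, G#5: the pattern moves up a 2nd.
E5→F#5 is 78 − 76 = 2 semitones.

2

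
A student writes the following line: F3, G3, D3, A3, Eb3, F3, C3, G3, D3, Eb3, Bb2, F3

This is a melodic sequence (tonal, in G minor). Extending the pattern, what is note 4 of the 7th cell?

Bb2

Grouping in 4s, the 4th note of each cell is A3, G3, F3.
Each moves down a 2nd. Continuing: Eb3 → D3 → C3 → Bb2.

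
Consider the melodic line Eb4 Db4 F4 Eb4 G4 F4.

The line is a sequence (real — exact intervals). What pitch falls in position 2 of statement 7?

Grouping in 2s, the 2nd note of each cell is Db4, Eb4, F4.
Each moves up a 2nd. Continuing: G4 → A4 → B4 → C#5.

C#5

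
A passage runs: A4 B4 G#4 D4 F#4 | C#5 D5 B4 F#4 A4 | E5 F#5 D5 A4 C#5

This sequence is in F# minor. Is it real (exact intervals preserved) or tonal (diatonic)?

tonal

Every note is diatonic to F# minor.
Cell 1 has +2 semitones from note 1 to 2, but cell 2 has +1 — the interval quality changes while the contour stays the same, which is the hallmark of a tonal sequence.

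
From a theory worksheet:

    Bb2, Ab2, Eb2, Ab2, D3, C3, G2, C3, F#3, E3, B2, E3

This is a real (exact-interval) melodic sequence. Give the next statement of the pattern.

A#3 G#3 D#3 G#3

Taking 4-note groups, the heads are Bb2, D3, F#3: the pattern moves up a 3rd.
From A#3 the exact shape gives A#3 G#3 D#3 G#3.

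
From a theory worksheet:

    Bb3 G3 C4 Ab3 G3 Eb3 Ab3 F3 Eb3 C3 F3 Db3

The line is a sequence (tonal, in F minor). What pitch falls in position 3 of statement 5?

Grouping in 4s, the 3rd note of each cell is C4, Ab3, F3.
Each moves down a 3rd. Continuing: Db3 → Bb2.

Bb2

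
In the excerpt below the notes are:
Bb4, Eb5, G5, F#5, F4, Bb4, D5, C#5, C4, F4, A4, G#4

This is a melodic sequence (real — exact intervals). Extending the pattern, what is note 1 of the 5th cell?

Grouping in 4s, the 1st note of each cell is Bb4, F4, C4.
Each moves down a 4th. Continuing: G3 → D3.

D3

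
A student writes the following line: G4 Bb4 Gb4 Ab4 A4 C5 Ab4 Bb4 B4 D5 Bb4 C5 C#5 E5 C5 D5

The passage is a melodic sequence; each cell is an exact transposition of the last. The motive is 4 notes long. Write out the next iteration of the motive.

D#5 F#5 D5 E5

With a 4-note motive the entries are G4, A4, B4, C#5, each up a 2nd from the previous.
Statement 5 starts on D#5 and keeps the same exact contour: D#5 F#5 D5 E5.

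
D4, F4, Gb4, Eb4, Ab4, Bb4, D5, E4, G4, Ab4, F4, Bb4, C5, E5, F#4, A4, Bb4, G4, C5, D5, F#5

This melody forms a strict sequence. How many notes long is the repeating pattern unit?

7

There are 21 notes; a 7-note unit gives 3 cells:
D4 F4 Gb4 Eb4 Ab4 Bb4 D5 | E4 G4 Ab4 F4 Bb4 C5 E5 | F#4 A4 Bb4 G4 C5 D5 F#5
Each cell is the previous one up a 2nd — so the unit is 7 notes.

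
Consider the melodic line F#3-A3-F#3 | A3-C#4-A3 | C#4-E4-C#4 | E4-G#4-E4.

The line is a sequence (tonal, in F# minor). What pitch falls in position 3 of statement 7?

The unit is 3 notes. Position-3 pitches of the 4 shown cells: F#3, A3, C#4, E4.
Carrying that up a 3rd forward: G#4 → B4 → D5.

D5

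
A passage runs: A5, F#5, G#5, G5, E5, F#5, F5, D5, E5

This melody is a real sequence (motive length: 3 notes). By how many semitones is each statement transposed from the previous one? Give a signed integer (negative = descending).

With a 3-note motive the entries are A5, G5, F5, each down a 2nd from the previous.
A5→G5 is 79 − 81 = -2 semitones.

-2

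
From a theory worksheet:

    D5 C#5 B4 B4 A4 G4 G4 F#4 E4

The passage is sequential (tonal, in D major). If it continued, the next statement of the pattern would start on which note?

E4

The 3-note cells begin on D5, B4, G4 — each down a 3rd from the last.
One more step down a 3rd gives E4.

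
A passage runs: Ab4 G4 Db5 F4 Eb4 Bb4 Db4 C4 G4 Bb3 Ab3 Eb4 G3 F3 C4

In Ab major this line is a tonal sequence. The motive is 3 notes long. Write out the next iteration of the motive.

Taking 3-note groups, the heads are Ab4, F4, Db4, Bb3, G3: the pattern moves down a 3rd.
So cell 6 is Eb3 Db3 Ab3.

Eb3 Db3 Ab3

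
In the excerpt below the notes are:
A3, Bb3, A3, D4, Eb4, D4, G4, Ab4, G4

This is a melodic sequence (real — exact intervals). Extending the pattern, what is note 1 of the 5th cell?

With 3-note cells, note 1 of each statement runs A3, D4, G4.
Extending up a 4th: C5 → F5.

F5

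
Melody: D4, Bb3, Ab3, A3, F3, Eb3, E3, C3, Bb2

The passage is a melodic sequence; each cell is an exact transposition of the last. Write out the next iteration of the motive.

Taking 3-note groups, the heads are D4, A3, E3: the pattern moves down a 4th.
From B2 the exact shape gives B2 G2 F2.

B2 G2 F2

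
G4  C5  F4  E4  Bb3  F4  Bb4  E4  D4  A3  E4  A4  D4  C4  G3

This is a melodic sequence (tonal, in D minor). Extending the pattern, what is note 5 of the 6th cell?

The unit is 5 notes. Position-5 pitches of the 3 shown cells: Bb3, A3, G3.
Extending down a 2nd: F3 → E3 → D3.

D3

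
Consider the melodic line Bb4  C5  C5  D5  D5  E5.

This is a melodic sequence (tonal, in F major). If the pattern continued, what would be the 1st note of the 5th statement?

With 2-note cells, note 1 of each statement runs Bb4, C5, D5.
Each moves up a 2nd. Continuing: E5 → F5.

F5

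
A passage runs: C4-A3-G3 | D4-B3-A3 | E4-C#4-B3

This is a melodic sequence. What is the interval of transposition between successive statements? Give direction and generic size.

The 3-note cells begin on C4, D4, E4 — each up a 2nd from the last.
From C4 to D4: up a 2nd.

up a 2nd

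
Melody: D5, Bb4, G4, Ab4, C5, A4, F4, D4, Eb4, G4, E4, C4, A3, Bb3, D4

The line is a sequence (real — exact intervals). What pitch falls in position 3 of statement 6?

F#2

The unit is 5 notes. Position-3 pitches of the 3 shown cells: G4, D4, A3.
Extending down a 4th: E3 → B2 → F#2.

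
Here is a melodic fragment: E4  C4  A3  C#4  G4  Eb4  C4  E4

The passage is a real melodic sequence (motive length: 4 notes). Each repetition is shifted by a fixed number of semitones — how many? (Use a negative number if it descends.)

Unit = 4 notes; the statements start on E4, G4, moving up a 3rd each time.
E4 to G4 spans +3 semitones.

3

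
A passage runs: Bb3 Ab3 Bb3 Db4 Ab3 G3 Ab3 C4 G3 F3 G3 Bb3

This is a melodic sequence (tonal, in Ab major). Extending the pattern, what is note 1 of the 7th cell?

The unit is 4 notes. Position-1 pitches of the 3 shown cells: Bb3, Ab3, G3.
Each moves down a 2nd. Continuing: F3 → Eb3 → Db3 → C3.

C3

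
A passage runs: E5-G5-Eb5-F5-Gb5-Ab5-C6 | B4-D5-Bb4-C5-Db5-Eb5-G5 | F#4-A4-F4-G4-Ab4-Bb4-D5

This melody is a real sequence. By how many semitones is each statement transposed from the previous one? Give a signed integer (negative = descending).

-5

Unit = 7 notes; the statements start on E5, B4, F#4, moving down a 4th each time.
Counting half-steps from E5 to B4: -5.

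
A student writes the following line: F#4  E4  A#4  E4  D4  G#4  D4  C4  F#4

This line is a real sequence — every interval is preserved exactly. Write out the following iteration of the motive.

C4 Bb3 E4

With a 3-note motive the entries are F#4, E4, D4, each down a 2nd from the previous.
From C4 the exact shape gives C4 Bb3 E4.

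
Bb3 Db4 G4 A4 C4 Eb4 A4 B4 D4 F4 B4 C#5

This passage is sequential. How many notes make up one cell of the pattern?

4

There are 12 notes; a 4-note unit gives 3 cells:
Bb3 Db4 G4 A4 | C4 Eb4 A4 B4 | D4 F4 B4 C#5
Every group is a transposition up a 2nd of the one before; no shorter unit works.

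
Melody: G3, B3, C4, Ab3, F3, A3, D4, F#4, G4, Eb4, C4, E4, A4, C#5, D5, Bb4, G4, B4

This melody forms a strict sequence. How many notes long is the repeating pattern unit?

6

There are 18 notes; a 6-note unit gives 3 cells:
G3 B3 C4 Ab3 F3 A3 | D4 F#4 G4 Eb4 C4 E4 | A4 C#5 D5 Bb4 G4 B4
Each cell is the previous one up a 5th — so the unit is 6 notes.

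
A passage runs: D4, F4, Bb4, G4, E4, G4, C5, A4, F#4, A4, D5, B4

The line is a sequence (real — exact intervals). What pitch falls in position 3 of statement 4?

E5

Grouping in 4s, the 3rd note of each cell is Bb4, C5, D5.
From D5, up a 2nd gives E5.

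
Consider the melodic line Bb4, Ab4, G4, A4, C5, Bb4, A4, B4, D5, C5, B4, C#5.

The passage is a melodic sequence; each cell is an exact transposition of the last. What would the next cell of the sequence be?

Taking 4-note groups, the heads are Bb4, C5, D5: the pattern moves up a 2nd.
From E5 the exact shape gives E5 D5 C#5 D#5.

E5 D5 C#5 D#5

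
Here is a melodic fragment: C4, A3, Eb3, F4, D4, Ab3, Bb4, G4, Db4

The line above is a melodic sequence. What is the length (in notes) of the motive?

Try groups of 3 (3 cells in 9 notes):
C4 A3 Eb3 | F4 D4 Ab3 | Bb4 G4 Db4
That's a consistent up a 4th shift per cell, and no other grouping gives one.

3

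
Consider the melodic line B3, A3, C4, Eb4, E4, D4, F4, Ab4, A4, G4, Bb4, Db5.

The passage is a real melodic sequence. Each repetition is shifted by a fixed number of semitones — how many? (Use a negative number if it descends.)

5

With a 4-note motive the entries are B3, E4, A4, each up a 4th from the previous.
Counting half-steps from B3 to E4: 5.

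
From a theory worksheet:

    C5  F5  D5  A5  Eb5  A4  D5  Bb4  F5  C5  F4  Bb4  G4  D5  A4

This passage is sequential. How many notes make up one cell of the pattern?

5

Try groups of 5 (3 cells in 15 notes):
C5 F5 D5 A5 Eb5 | A4 D5 Bb4 F5 C5 | F4 Bb4 G4 D5 A4
That's a consistent down a 3rd shift per cell, and no other grouping gives one.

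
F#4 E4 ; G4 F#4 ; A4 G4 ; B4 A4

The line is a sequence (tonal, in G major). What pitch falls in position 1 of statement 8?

Grouping in 2s, the 1st note of each cell is F#4, G4, A4, B4.
Each moves up a 2nd. Continuing: C5 → D5 → E5 → F#5.

F#5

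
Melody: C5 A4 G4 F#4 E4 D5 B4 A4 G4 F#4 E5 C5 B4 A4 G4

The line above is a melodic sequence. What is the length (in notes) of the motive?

15 notes total. Splitting into 3 groups of 5:
C5 A4 G4 F#4 E4 | D5 B4 A4 G4 F#4 | E5 C5 B4 A4 G4
Each cell is the previous one up a 2nd — so the unit is 5 notes.

5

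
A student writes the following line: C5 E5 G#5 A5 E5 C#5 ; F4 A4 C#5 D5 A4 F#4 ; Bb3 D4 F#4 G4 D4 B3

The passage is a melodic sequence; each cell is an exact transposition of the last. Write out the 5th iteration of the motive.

The 6-note cells begin on C5, F4, Bb3 — each down a 5th from the last.
Continuing the starts: Eb3 → Ab2.
Statement 5 starts on Ab2 and keeps the same exact contour: Ab2 C3 E3 F3 C3 A2.

Ab2 C3 E3 F3 C3 A2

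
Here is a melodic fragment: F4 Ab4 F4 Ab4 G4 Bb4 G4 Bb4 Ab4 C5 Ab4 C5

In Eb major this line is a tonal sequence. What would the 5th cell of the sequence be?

With a 4-note motive the entries are F4, G4, Ab4, each up a 2nd from the previous.
Carrying on: Bb4 → C5.
From C5 the diatonic shape gives C5 Eb5 C5 Eb5.

C5 Eb5 C5 Eb5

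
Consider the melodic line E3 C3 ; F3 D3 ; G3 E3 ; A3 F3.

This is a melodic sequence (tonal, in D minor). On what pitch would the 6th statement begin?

C4

With a 2-note motive the entries are E3, F3, G3, A3, each up a 2nd from the previous.
Continuing: Bb3 → C4. Statement 6 starts on C4.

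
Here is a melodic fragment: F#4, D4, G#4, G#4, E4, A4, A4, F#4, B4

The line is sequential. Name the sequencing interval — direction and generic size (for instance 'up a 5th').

up a 2nd

The 3-note cells begin on F#4, G#4, A4 — each up a 2nd from the last.
F#4 to G#4 is up a 2nd.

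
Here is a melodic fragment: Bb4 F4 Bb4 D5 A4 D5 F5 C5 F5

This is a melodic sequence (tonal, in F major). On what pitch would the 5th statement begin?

The 3-note cells begin on Bb4, D5, F5 — each up a 3rd from the last.
Continuing: A5 → C6. Statement 5 starts on C6.

C6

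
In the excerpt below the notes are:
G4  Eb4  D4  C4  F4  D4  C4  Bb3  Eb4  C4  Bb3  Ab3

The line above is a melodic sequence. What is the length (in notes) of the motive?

4

12 notes total. Splitting into 3 groups of 4:
G4 Eb4 D4 C4 | F4 D4 C4 Bb3 | Eb4 C4 Bb3 Ab3
Each cell is the previous one down a 2nd — so the unit is 4 notes.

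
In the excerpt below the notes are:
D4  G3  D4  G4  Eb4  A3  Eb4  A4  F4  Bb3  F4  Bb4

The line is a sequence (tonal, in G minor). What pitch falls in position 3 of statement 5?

A4

Grouping in 4s, the 3rd note of each cell is D4, Eb4, F4.
Each moves up a 2nd. Continuing: G4 → A4.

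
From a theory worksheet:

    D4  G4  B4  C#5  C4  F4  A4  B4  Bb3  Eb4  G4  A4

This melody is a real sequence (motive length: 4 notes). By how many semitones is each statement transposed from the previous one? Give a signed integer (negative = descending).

-2

With a 4-note motive the entries are D4, C4, Bb3, each down a 2nd from the previous.
D4→C4 is 60 − 62 = -2 semitones.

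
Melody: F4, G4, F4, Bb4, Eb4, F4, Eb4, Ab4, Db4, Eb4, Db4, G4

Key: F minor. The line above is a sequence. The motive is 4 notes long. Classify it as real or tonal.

tonal

Every note is diatonic to F minor.
Cell 1 has +5 semitones from note 3 to 4, but cell 3 has +6 — the interval quality changes while the contour stays the same, which is the hallmark of a tonal sequence.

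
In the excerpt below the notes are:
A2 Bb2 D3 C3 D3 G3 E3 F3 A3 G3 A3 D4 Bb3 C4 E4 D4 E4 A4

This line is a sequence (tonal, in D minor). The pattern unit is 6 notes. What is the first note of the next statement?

F4

Taking 6-note groups, the heads are A2, E3, Bb3: the pattern moves up a 5th.
One more step up a 5th gives F4.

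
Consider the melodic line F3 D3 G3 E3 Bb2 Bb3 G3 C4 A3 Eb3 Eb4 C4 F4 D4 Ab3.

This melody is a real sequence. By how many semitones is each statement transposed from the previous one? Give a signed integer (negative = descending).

Taking 5-note groups, the heads are F3, Bb3, Eb4: the pattern moves up a 4th.
F3→Bb3 is 58 − 53 = 5 semitones.

5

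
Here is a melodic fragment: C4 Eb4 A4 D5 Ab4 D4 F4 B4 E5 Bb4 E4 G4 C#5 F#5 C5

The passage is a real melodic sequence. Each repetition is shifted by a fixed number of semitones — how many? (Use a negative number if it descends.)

Unit = 5 notes; the statements start on C4, D4, E4, moving up a 2nd each time.
C4 to D4 spans +2 semitones.

2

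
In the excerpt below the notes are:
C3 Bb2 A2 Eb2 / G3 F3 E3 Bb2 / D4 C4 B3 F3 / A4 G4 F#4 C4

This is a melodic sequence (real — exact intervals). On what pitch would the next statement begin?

Unit = 4 notes; the statements start on C3, G3, D4, A4, moving up a 5th each time.
The next head, up a 5th from A4, is E5.

E5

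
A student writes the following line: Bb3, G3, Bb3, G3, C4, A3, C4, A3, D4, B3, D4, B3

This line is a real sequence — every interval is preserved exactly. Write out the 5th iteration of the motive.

F#4 D#4 F#4 D#4

With a 4-note motive the entries are Bb3, C4, D4, each up a 2nd from the previous.
Extending up a 2nd: E4 → F#4.
Statement 5 starts on F#4 and keeps the same exact contour: F#4 D#4 F#4 D#4.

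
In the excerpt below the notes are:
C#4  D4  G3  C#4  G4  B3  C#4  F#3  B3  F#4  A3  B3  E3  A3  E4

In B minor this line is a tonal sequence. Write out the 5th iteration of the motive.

Taking 5-note groups, the heads are C#4, B3, A3: the pattern moves down a 2nd.
Continuing the starts: G3 → F#3.
Statement 5 starts on F#3 and keeps the same diatonic contour: F#3 G3 C#3 F#3 C#4.

F#3 G3 C#3 F#3 C#4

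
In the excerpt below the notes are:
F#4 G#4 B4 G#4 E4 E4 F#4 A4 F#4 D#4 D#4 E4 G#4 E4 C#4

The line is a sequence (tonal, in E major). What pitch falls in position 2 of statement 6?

The unit is 5 notes. Position-2 pitches of the 3 shown cells: G#4, F#4, E4.
Carrying that down a 2nd forward: D#4 → C#4 → B3.

B3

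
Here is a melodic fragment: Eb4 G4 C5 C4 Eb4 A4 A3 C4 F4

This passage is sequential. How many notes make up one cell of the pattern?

Try groups of 3 (3 cells in 9 notes):
Eb4 G4 C5 | C4 Eb4 A4 | A3 C4 F4
That's a consistent down a 3rd shift per cell, and no other grouping gives one.

3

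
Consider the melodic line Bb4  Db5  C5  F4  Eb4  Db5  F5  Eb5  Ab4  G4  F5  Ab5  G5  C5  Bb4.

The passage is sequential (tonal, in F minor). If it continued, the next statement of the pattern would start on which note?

Ab5

The 5-note cells begin on Bb4, Db5, F5 — each up a 3rd from the last.
The next head, up a 3rd from F5, is Ab5.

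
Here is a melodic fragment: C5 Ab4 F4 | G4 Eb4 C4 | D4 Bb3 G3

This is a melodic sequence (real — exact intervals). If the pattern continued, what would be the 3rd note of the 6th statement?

E2

With 3-note cells, note 3 of each statement runs F4, C4, G3.
Carrying that down a 4th forward: D3 → A2 → E2.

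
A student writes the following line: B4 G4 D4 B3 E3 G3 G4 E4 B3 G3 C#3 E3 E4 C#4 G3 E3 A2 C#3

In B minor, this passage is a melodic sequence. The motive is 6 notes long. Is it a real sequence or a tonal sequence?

tonal

Every note is diatonic to B minor.
Cell 1 has -4 semitones from note 1 to 2, but cell 2 has -3 — the interval quality changes while the contour stays the same, which is the hallmark of a tonal sequence.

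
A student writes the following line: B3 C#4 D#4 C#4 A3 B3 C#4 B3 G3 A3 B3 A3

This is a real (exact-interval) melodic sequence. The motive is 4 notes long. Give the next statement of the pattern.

F3 G3 A3 G3

With a 4-note motive the entries are B3, A3, G3, each down a 2nd from the previous.
From F3 the exact shape gives F3 G3 A3 G3.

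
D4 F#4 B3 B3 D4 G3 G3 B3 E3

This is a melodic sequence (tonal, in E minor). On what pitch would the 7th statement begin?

The 3-note cells begin on D4, B3, G3 — each down a 3rd from the last.
Continuing: E3 → C3 → A2 → F#2. Statement 7 starts on F#2.

F#2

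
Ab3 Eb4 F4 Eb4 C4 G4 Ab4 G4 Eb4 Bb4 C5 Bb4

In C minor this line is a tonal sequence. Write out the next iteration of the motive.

G4 D5 Eb5 D5

The 4-note cells begin on Ab3, C4, Eb4 — each up a 3rd from the last.
From G4 the diatonic shape gives G4 D5 Eb5 D5.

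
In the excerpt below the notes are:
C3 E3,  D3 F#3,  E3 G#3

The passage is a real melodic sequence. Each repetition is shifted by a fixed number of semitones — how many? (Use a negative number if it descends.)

2

With a 2-note motive the entries are C3, D3, E3, each up a 2nd from the previous.
Counting half-steps from C3 to D3: 2.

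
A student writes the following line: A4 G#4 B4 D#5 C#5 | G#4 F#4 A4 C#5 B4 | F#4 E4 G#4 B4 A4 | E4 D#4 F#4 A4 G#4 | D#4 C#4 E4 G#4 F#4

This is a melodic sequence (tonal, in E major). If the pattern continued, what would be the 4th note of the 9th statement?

C#4

Grouping in 5s, the 4th note of each cell is D#5, C#5, B4, A4, G#4.
Each moves down a 2nd. Continuing: F#4 → E4 → D#4 → C#4.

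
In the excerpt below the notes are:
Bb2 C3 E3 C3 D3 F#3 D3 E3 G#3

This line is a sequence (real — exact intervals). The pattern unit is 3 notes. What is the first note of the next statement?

The 3-note cells begin on Bb2, C3, D3 — each up a 2nd from the last.
The next head, up a 2nd from D3, is E3.

E3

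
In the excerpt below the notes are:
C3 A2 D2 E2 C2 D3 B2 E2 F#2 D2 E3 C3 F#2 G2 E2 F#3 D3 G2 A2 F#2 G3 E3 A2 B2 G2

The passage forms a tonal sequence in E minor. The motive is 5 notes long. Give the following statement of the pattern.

A3 F#3 B2 C3 A2

Unit = 5 notes; the statements start on C3, D3, E3, F#3, G3, moving up a 2nd each time.
From A3 the diatonic shape gives A3 F#3 B2 C3 A2.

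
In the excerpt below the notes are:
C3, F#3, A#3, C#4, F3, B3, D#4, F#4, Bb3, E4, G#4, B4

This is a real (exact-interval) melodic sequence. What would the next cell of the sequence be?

Unit = 4 notes; the statements start on C3, F3, Bb3, moving up a 4th each time.
So cell 4 is Eb4 A4 C#5 E5.

Eb4 A4 C#5 E5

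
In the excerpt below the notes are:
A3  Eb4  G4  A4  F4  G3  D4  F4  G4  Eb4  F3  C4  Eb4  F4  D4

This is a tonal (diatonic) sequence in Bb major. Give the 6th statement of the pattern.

C3 G3 Bb3 C4 A3

Unit = 5 notes; the statements start on A3, G3, F3, moving down a 2nd each time.
Carrying on: Eb3 → D3 → C3.
Statement 6 starts on C3 and keeps the same diatonic contour: C3 G3 Bb3 C4 A3.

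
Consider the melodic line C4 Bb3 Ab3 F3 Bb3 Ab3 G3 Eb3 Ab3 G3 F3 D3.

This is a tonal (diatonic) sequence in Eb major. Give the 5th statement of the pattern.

Unit = 4 notes; the statements start on C4, Bb3, Ab3, moving down a 2nd each time.
Continuing the starts: G3 → F3.
From F3 the diatonic shape gives F3 Eb3 D3 Bb2.

F3 Eb3 D3 Bb2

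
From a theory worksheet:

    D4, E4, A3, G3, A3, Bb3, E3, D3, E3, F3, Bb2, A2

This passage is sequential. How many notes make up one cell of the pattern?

4

12 notes total. Splitting into 3 groups of 4:
D4 E4 A3 G3 | A3 Bb3 E3 D3 | E3 F3 Bb2 A2
Each cell is the previous one down a 4th — so the unit is 4 notes.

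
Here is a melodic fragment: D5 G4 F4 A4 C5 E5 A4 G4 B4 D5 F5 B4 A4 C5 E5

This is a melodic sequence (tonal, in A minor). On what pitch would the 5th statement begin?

A5

The 5-note cells begin on D5, E5, F5 — each up a 2nd from the last.
Extending the heads up a 2nd: G5 → A5.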